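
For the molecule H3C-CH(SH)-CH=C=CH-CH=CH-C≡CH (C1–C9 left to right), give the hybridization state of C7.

sp^2

C7 (3 σ bonds, plus one π bond) has steric number 3: sp2.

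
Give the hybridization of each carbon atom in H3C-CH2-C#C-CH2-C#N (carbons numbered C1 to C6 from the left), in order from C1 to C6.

C1 sp3, C2 sp3, C3 sp, C4 sp, C5 sp3, C6 sp

C1 has 4 σ bonds: steric number 4 → sp3.
C2: 4 σ bonds — 4 electron domains, sp3.
C3 (2 σ bonds, plus two π bonds) has steric number 2: sp.
C4 — 2 σ bonds, plus two π bonds. Steric number 2, so sp.
C5 has 4 σ bonds: steric number 4 → sp3.
C6 is sp: 2 σ bonds, plus two π bonds, 2 electron-density regions.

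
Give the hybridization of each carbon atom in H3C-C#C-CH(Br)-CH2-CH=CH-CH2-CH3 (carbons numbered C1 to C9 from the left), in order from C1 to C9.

C1 has 4 σ bonds: steric number 4 → sp3.
C2: 2 σ bonds, plus two π bonds; 2 regions of electron density → sp.
C3: 2 σ bonds, plus two π bonds; 2 regions of electron density → sp.
C4 — 4 σ bonds. Steric number 4, so sp3.
C5 (4 σ bonds) has steric number 4: sp3.
C6 — 3 σ bonds, plus one π bond. Steric number 3, so sp2.
C7 has 3 σ bonds, plus one π bond: steric number 3 → sp2.
C8 is sp3: 4 σ bonds, 4 electron-density regions.
C9: 4 σ bonds; 4 regions of electron density → sp3.

C1 sp3, C2 sp, C3 sp, C4 sp3, C5 sp3, C6 sp2, C7 sp2, C8 sp3, C9 sp3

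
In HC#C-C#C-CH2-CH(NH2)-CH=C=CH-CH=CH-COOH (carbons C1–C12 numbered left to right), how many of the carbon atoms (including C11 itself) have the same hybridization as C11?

5

C11 is sp2 (one π bond).
C1: sp
C2: sp
C3: sp
C4: sp
C5: sp3
C6: sp3
C7: sp2 ✓
C8: sp
C9: sp2 ✓
C10: sp2 ✓
C11: sp2 ✓
C12: sp2 ✓
5 carbons are sp2.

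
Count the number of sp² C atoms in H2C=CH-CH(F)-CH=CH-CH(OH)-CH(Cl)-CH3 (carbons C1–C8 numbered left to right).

4

C1: sp2 ✓
C2: sp2 ✓
C3: sp3
C4: sp2 ✓
C5: sp2 ✓
C6: sp3
C7: sp3
C8: sp3
C1, C2, C4, C5 → 4 sp2 carbons.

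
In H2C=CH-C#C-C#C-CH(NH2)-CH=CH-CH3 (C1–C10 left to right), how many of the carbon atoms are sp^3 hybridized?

2

C1: sp2
C2: sp2
C3: sp
C4: sp
C5: sp
C6: sp
C7: sp3 ✓
C8: sp2
C9: sp2
C10: sp3 ✓
C7, C10 → 2 sp3 carbons.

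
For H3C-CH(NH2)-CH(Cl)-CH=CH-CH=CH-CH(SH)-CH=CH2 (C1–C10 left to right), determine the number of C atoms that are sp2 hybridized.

6

C1: sp3
C2: sp3
C3: sp3
C4: sp2 ✓
C5: sp2 ✓
C6: sp2 ✓
C7: sp2 ✓
C8: sp3
C9: sp2 ✓
C10: sp2 ✓
C4, C5, C6, C7, C9, C10 → 6 sp2 carbons.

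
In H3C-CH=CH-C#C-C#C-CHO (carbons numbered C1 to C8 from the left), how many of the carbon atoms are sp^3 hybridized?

C1: sp3 ✓
C2: sp2
C3: sp2
C4: sp
C5: sp
C6: sp
C7: sp
C8: sp2
C1 → 1 sp3 carbon.

1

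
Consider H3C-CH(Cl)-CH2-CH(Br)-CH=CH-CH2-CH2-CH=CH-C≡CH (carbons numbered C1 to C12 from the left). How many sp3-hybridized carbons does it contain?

6

C1: sp3 ✓
C2: sp3 ✓
C3: sp3 ✓
C4: sp3 ✓
C5: sp2
C6: sp2
C7: sp3 ✓
C8: sp3 ✓
C9: sp2
C10: sp2
C11: sp
C12: sp
C1, C2, C3, C4, C7, C8 → 6 sp3 carbons.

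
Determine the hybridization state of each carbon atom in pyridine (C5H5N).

Each carbon atom (3 σ bonds, plus one π bond) has steric number 3: sp2.

sp2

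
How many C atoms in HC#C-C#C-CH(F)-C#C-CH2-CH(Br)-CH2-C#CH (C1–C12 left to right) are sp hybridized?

C1: sp ✓
C2: sp ✓
C3: sp ✓
C4: sp ✓
C5: sp3
C6: sp ✓
C7: sp ✓
C8: sp3
C9: sp3
C10: sp3
C11: sp ✓
C12: sp ✓
C1, C2, C3, C4, C6, C7, C11, C12 → 8 sp carbons.

8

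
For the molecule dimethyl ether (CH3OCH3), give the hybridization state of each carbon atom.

Each carbon atom carries 4 σ bonds, giving a steric number of 4, so it is sp3.

sp^3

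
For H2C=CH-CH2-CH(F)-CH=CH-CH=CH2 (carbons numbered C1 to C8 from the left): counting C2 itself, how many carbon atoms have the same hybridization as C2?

6

C2 is sp2 (one π bond).
C1: sp2 ✓
C2: sp2 ✓
C3: sp3
C4: sp3
C5: sp2 ✓
C6: sp2 ✓
C7: sp2 ✓
C8: sp2 ✓
6 carbons are sp2.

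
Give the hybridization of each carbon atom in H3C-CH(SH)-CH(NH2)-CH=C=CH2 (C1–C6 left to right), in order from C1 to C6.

C1 has 4 σ bonds: steric number 4 → sp3.
C2 (4 σ bonds) has steric number 4: sp3.
C3 carries 4 σ bonds, giving a steric number of 4, so it is sp3.
C4 (3 σ bonds, plus one π bond) has steric number 3: sp2.
C5 has 2 σ bonds, plus two π bonds: steric number 2 → sp.
C6 (3 σ bonds, plus one π bond) has steric number 3: sp2.

C1 sp3, C2 sp3, C3 sp3, C4 sp2, C5 sp, C6 sp2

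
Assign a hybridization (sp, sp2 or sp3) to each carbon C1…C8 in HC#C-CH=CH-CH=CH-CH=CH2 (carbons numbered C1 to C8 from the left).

C1 has 2 σ bonds, plus two π bonds: steric number 2 → sp.
C2 is sp: 2 σ bonds, plus two π bonds, 2 electron-density regions.
C3 has 3 σ bonds, plus one π bond: steric number 3 → sp2.
C4 is sp2: 3 σ bonds, plus one π bond, 3 electron-density regions.
C5 (3 σ bonds, plus one π bond) has steric number 3: sp2.
C6: 3 σ bonds, plus one π bond; 3 regions of electron density → sp2.
C7 (3 σ bonds, plus one π bond) has steric number 3: sp2.
C8 is sp2: 3 σ bonds, plus one π bond, 3 electron-density regions.

C1 sp, C2 sp, C3 sp2, C4 sp2, C5 sp2, C6 sp2, C7 sp2, C8 sp2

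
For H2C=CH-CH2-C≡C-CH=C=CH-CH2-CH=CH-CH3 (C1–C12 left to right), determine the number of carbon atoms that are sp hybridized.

3

C1: sp2
C2: sp2
C3: sp3
C4: sp ✓
C5: sp ✓
C6: sp2
C7: sp ✓
C8: sp2
C9: sp3
C10: sp2
C11: sp2
C12: sp3
C4, C5, C7 → 3 sp carbons.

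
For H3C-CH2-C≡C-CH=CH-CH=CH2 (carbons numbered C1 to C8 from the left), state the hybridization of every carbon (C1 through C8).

C1 sp3, C2 sp3, C3 sp, C4 sp, C5 sp2, C6 sp2, C7 sp2, C8 sp2

C1 (4 σ bonds) has steric number 4: sp3.
C2: 4 σ bonds — 4 electron domains, sp3.
C3 (2 σ bonds, plus two π bonds) has steric number 2: sp.
C4 has 2 σ bonds, plus two π bonds: steric number 2 → sp.
C5: 3 σ bonds, plus one π bond; 3 regions of electron density → sp2.
C6: 3 σ bonds, plus one π bond — 3 electron domains, sp2.
C7: 3 σ bonds, plus one π bond; 3 regions of electron density → sp2.
C8: 3 σ bonds, plus one π bond; 3 regions of electron density → sp2.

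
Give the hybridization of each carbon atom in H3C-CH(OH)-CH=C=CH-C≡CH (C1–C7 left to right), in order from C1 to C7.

C1 sp3, C2 sp3, C3 sp2, C4 sp, C5 sp2, C6 sp, C7 sp

C1 has 4 σ bonds: steric number 4 → sp3.
C2 has 4 σ bonds: steric number 4 → sp3.
C3 has 3 σ bonds, plus one π bond: steric number 3 → sp2.
C4 carries 2 σ bonds, plus two π bonds, giving a steric number of 2, so it is sp.
C5: 3 σ bonds, plus one π bond — 3 electron domains, sp2.
C6 — 2 σ bonds, plus two π bonds. Steric number 2, so sp.
C7 (2 σ bonds, plus two π bonds) has steric number 2: sp.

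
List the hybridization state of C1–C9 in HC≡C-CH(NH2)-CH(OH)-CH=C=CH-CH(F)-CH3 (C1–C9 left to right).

C1 has 2 σ bonds, plus two π bonds: steric number 2 → sp.
C2 is sp: 2 σ bonds, plus two π bonds, 2 electron-density regions.
C3 — 4 σ bonds. Steric number 4, so sp3.
C4: 4 σ bonds — 4 electron domains, sp3.
C5 (3 σ bonds, plus one π bond) has steric number 3: sp2.
C6 — 2 σ bonds, plus two π bonds. Steric number 2, so sp.
C7 — 3 σ bonds, plus one π bond. Steric number 3, so sp2.
C8 (4 σ bonds) has steric number 4: sp3.
C9 is sp3: 4 σ bonds, 4 electron-density regions.

C1 sp, C2 sp, C3 sp3, C4 sp3, C5 sp2, C6 sp, C7 sp2, C8 sp3, C9 sp3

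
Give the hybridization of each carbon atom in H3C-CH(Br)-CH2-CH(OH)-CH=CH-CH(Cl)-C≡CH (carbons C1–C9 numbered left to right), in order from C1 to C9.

C1 sp3, C2 sp3, C3 sp3, C4 sp3, C5 sp2, C6 sp2, C7 sp3, C8 sp, C9 sp

C1: 4 σ bonds; 4 regions of electron density → sp3.
C2 — 4 σ bonds. Steric number 4, so sp3.
C3 is sp3: 4 σ bonds, 4 electron-density regions.
C4 (4 σ bonds) has steric number 4: sp3.
C5 carries 3 σ bonds, plus one π bond, giving a steric number of 3, so it is sp2.
C6: 3 σ bonds, plus one π bond — 3 electron domains, sp2.
C7: 4 σ bonds; 4 regions of electron density → sp3.
C8: 2 σ bonds, plus two π bonds — 2 electron domains, sp.
C9: 2 σ bonds, plus two π bonds — 2 electron domains, sp.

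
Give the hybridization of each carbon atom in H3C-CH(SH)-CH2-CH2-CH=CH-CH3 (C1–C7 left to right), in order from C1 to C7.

C1: 4 σ bonds — 4 electron domains, sp3.
C2 is sp3: 4 σ bonds, 4 electron-density regions.
C3 — 4 σ bonds. Steric number 4, so sp3.
C4: 4 σ bonds — 4 electron domains, sp3.
C5 is sp2: 3 σ bonds, plus one π bond, 3 electron-density regions.
C6 is sp2: 3 σ bonds, plus one π bond, 3 electron-density regions.
C7 — 4 σ bonds. Steric number 4, so sp3.

C1 sp3, C2 sp3, C3 sp3, C4 sp3, C5 sp2, C6 sp2, C7 sp3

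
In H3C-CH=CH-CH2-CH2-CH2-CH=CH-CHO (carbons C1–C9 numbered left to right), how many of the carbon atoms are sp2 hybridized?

5

C1: sp3
C2: sp2 ✓
C3: sp2 ✓
C4: sp3
C5: sp3
C6: sp3
C7: sp2 ✓
C8: sp2 ✓
C9: sp2 ✓
C2, C3, C7, C8, C9 → 5 sp2 carbons.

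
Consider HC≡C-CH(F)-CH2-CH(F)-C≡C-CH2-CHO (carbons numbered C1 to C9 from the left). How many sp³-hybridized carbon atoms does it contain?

C1: sp
C2: sp
C3: sp3 ✓
C4: sp3 ✓
C5: sp3 ✓
C6: sp
C7: sp
C8: sp3 ✓
C9: sp2
C3, C4, C5, C8 → 4 sp3 carbons.

4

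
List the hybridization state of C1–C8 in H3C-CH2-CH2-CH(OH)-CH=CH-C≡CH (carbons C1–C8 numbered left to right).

C1 is sp3: 4 σ bonds, 4 electron-density regions.
C2 is sp3: 4 σ bonds, 4 electron-density regions.
C3 has 4 σ bonds: steric number 4 → sp3.
C4: 4 σ bonds — 4 electron domains, sp3.
C5 — 3 σ bonds, plus one π bond. Steric number 3, so sp2.
C6: 3 σ bonds, plus one π bond — 3 electron domains, sp2.
C7 has 2 σ bonds, plus two π bonds: steric number 2 → sp.
C8 has 2 σ bonds, plus two π bonds: steric number 2 → sp.

C1 sp3, C2 sp3, C3 sp3, C4 sp3, C5 sp2, C6 sp2, C7 sp, C8 sp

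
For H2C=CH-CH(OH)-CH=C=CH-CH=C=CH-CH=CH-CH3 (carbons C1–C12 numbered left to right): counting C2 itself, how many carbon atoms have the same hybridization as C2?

8

C2 is sp2 (one π bond).
C1: sp2 ✓
C2: sp2 ✓
C3: sp3
C4: sp2 ✓
C5: sp
C6: sp2 ✓
C7: sp2 ✓
C8: sp
C9: sp2 ✓
C10: sp2 ✓
C11: sp2 ✓
C12: sp3
8 carbons are sp2.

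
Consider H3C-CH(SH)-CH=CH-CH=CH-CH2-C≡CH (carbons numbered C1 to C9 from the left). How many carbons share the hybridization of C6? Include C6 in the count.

C6 is sp2 (one π bond).
C1: sp3
C2: sp3
C3: sp2 ✓
C4: sp2 ✓
C5: sp2 ✓
C6: sp2 ✓
C7: sp3
C8: sp
C9: sp
4 carbons are sp2.

4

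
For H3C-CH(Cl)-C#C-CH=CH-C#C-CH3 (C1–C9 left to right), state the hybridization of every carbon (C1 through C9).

C1 has 4 σ bonds: steric number 4 → sp3.
C2 is sp3: 4 σ bonds, 4 electron-density regions.
C3: 2 σ bonds, plus two π bonds — 2 electron domains, sp.
C4: 2 σ bonds, plus two π bonds — 2 electron domains, sp.
C5: 3 σ bonds, plus one π bond; 3 regions of electron density → sp2.
C6 — 3 σ bonds, plus one π bond. Steric number 3, so sp2.
C7 — 2 σ bonds, plus two π bonds. Steric number 2, so sp.
C8 — 2 σ bonds, plus two π bonds. Steric number 2, so sp.
C9: 4 σ bonds — 4 electron domains, sp3.

C1 sp3, C2 sp3, C3 sp, C4 sp, C5 sp2, C6 sp2, C7 sp, C8 sp, C9 sp3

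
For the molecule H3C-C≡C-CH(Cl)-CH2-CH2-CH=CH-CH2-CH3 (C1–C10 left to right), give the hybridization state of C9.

sp³

C9 (4 σ bonds) has steric number 4: sp3.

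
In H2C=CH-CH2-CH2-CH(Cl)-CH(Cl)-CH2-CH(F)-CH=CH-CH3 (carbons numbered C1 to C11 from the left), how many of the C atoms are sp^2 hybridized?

4

C1: sp2 ✓
C2: sp2 ✓
C3: sp3
C4: sp3
C5: sp3
C6: sp3
C7: sp3
C8: sp3
C9: sp2 ✓
C10: sp2 ✓
C11: sp3
C1, C2, C9, C10 → 4 sp2 carbons.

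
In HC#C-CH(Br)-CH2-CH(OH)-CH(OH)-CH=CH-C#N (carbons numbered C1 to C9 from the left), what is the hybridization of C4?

C4 (4 σ bonds) has steric number 4: sp3.

sp³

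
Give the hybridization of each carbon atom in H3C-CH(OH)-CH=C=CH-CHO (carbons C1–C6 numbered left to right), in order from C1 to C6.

C1 (4 σ bonds) has steric number 4: sp3.
C2 carries 4 σ bonds, giving a steric number of 4, so it is sp3.
C3 carries 3 σ bonds, plus one π bond, giving a steric number of 3, so it is sp2.
C4 is sp: 2 σ bonds, plus two π bonds, 2 electron-density regions.
C5 (3 σ bonds, plus one π bond) has steric number 3: sp2.
C6 carries 3 σ bonds, plus one π bond, giving a steric number of 3, so it is sp2.

C1 sp3, C2 sp3, C3 sp2, C4 sp, C5 sp2, C6 sp2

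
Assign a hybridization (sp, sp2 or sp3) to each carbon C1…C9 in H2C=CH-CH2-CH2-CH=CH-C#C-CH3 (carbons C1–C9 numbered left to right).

C1 is sp2: 3 σ bonds, plus one π bond, 3 electron-density regions.
C2 is sp2: 3 σ bonds, plus one π bond, 3 electron-density regions.
C3 — 4 σ bonds. Steric number 4, so sp3.
C4: 4 σ bonds; 4 regions of electron density → sp3.
C5: 3 σ bonds, plus one π bond; 3 regions of electron density → sp2.
C6: 3 σ bonds, plus one π bond — 3 electron domains, sp2.
C7 (2 σ bonds, plus two π bonds) has steric number 2: sp.
C8 is sp: 2 σ bonds, plus two π bonds, 2 electron-density regions.
C9: 4 σ bonds; 4 regions of electron density → sp3.

C1 sp2, C2 sp2, C3 sp3, C4 sp3, C5 sp2, C6 sp2, C7 sp, C8 sp, C9 sp3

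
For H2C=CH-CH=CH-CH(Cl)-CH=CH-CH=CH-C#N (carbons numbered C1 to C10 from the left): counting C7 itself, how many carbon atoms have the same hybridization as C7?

C7 is sp2 (one π bond).
C1: sp2 ✓
C2: sp2 ✓
C3: sp2 ✓
C4: sp2 ✓
C5: sp3
C6: sp2 ✓
C7: sp2 ✓
C8: sp2 ✓
C9: sp2 ✓
C10: sp
8 carbons are sp2.

8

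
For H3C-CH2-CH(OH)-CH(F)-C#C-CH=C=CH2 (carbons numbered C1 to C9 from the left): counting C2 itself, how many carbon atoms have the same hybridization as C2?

C2 is sp3 (only σ bonds).
C1: sp3 ✓
C2: sp3 ✓
C3: sp3 ✓
C4: sp3 ✓
C5: sp
C6: sp
C7: sp2
C8: sp
C9: sp2
4 carbons are sp3.

4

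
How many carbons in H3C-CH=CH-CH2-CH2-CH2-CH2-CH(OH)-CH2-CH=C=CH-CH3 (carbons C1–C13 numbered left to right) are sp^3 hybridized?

C1: sp3 ✓
C2: sp2
C3: sp2
C4: sp3 ✓
C5: sp3 ✓
C6: sp3 ✓
C7: sp3 ✓
C8: sp3 ✓
C9: sp3 ✓
C10: sp2
C11: sp
C12: sp2
C13: sp3 ✓
C1, C4, C5, C6, C7, C8, C9, C13 → 8 sp3 carbons.

8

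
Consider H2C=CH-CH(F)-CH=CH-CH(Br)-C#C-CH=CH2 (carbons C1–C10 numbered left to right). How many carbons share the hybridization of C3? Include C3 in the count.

2

C3 is sp3 (only σ bonds).
C1: sp2
C2: sp2
C3: sp3 ✓
C4: sp2
C5: sp2
C6: sp3 ✓
C7: sp
C8: sp
C9: sp2
C10: sp2
2 carbons are sp3.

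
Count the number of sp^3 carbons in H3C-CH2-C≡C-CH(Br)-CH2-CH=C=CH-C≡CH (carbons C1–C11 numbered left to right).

C1: sp3 ✓
C2: sp3 ✓
C3: sp
C4: sp
C5: sp3 ✓
C6: sp3 ✓
C7: sp2
C8: sp
C9: sp2
C10: sp
C11: sp
C1, C2, C5, C6 → 4 sp3 carbons.

4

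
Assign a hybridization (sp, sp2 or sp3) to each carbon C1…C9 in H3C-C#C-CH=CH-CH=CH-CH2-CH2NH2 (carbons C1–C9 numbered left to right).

C1 (4 σ bonds) has steric number 4: sp3.
C2: 2 σ bonds, plus two π bonds; 2 regions of electron density → sp.
C3 — 2 σ bonds, plus two π bonds. Steric number 2, so sp.
C4 has 3 σ bonds, plus one π bond: steric number 3 → sp2.
C5: 3 σ bonds, plus one π bond; 3 regions of electron density → sp2.
C6 has 3 σ bonds, plus one π bond: steric number 3 → sp2.
C7 has 3 σ bonds, plus one π bond: steric number 3 → sp2.
C8 is sp3: 4 σ bonds, 4 electron-density regions.
C9: 4 σ bonds — 4 electron domains, sp3.

C1 sp3, C2 sp, C3 sp, C4 sp2, C5 sp2, C6 sp2, C7 sp2, C8 sp3, C9 sp3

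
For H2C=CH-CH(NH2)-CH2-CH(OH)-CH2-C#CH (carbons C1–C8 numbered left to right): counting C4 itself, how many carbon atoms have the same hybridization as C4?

4

C4 is sp3 (only σ bonds).
C1: sp2
C2: sp2
C3: sp3 ✓
C4: sp3 ✓
C5: sp3 ✓
C6: sp3 ✓
C7: sp
C8: sp
4 carbons are sp3.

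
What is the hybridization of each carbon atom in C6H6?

sp2

Every ring carbon has three σ bonds and contributes one p electron to the aromatic π system.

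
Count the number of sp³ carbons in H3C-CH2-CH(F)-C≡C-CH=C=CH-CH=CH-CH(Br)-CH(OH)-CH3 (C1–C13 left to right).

C1: sp3 ✓
C2: sp3 ✓
C3: sp3 ✓
C4: sp
C5: sp
C6: sp2
C7: sp
C8: sp2
C9: sp2
C10: sp2
C11: sp3 ✓
C12: sp3 ✓
C13: sp3 ✓
C1, C2, C3, C11, C12, C13 → 6 sp3 carbons.

6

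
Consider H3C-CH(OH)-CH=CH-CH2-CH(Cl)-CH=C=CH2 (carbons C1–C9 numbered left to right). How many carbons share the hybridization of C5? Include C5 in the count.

C5 is sp3 (only σ bonds).
C1: sp3 ✓
C2: sp3 ✓
C3: sp2
C4: sp2
C5: sp3 ✓
C6: sp3 ✓
C7: sp2
C8: sp
C9: sp2
4 carbons are sp3.

4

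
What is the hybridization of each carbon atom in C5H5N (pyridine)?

sp2

Each carbon atom is sp2: 3 σ bonds, plus one π bond, 3 electron-density regions.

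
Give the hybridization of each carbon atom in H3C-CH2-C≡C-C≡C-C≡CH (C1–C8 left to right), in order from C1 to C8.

C1: 4 σ bonds; 4 regions of electron density → sp3.
C2 carries 4 σ bonds, giving a steric number of 4, so it is sp3.
C3 carries 2 σ bonds, plus two π bonds, giving a steric number of 2, so it is sp.
C4 carries 2 σ bonds, plus two π bonds, giving a steric number of 2, so it is sp.
C5 has 2 σ bonds, plus two π bonds: steric number 2 → sp.
C6 is sp: 2 σ bonds, plus two π bonds, 2 electron-density regions.
C7: 2 σ bonds, plus two π bonds; 2 regions of electron density → sp.
C8 — 2 σ bonds, plus two π bonds. Steric number 2, so sp.

C1 sp3, C2 sp3, C3 sp, C4 sp, C5 sp, C6 sp, C7 sp, C8 sp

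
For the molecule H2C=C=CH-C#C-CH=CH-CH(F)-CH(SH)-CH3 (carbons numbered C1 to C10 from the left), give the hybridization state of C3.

sp2

C3: 3 σ bonds, plus one π bond — 3 electron domains, sp2.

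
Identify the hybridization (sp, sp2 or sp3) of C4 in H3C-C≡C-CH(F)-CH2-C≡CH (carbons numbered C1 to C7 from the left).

C4 carries 4 σ bonds, giving a steric number of 4, so it is sp3.

sp3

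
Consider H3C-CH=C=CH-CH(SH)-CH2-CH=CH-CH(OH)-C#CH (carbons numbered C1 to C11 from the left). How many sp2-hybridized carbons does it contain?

C1: sp3
C2: sp2 ✓
C3: sp
C4: sp2 ✓
C5: sp3
C6: sp3
C7: sp2 ✓
C8: sp2 ✓
C9: sp3
C10: sp
C11: sp
C2, C4, C7, C8 → 4 sp2 carbons.

4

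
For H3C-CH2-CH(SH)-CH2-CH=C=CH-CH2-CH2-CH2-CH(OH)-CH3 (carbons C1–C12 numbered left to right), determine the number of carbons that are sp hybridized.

1

C1: sp3
C2: sp3
C3: sp3
C4: sp3
C5: sp2
C6: sp ✓
C7: sp2
C8: sp3
C9: sp3
C10: sp3
C11: sp3
C12: sp3
C6 → 1 sp carbon.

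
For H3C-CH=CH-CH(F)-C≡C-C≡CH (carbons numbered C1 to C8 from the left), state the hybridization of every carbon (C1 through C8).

C1 sp3, C2 sp2, C3 sp2, C4 sp3, C5 sp, C6 sp, C7 sp, C8 sp

C1 has 4 σ bonds: steric number 4 → sp3.
C2 — 3 σ bonds, plus one π bond. Steric number 3, so sp2.
C3 has 3 σ bonds, plus one π bond: steric number 3 → sp2.
C4: 4 σ bonds — 4 electron domains, sp3.
C5: 2 σ bonds, plus two π bonds — 2 electron domains, sp.
C6 — 2 σ bonds, plus two π bonds. Steric number 2, so sp.
C7 — 2 σ bonds, plus two π bonds. Steric number 2, so sp.
C8 has 2 σ bonds, plus two π bonds: steric number 2 → sp.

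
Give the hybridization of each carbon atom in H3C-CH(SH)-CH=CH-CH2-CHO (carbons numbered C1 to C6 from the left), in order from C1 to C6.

C1 sp3, C2 sp3, C3 sp2, C4 sp2, C5 sp3, C6 sp2

C1: 4 σ bonds; 4 regions of electron density → sp3.
C2 — 4 σ bonds. Steric number 4, so sp3.
C3 is sp2: 3 σ bonds, plus one π bond, 3 electron-density regions.
C4 carries 3 σ bonds, plus one π bond, giving a steric number of 3, so it is sp2.
C5: 4 σ bonds; 4 regions of electron density → sp3.
C6 carries 3 σ bonds, plus one π bond, giving a steric number of 3, so it is sp2.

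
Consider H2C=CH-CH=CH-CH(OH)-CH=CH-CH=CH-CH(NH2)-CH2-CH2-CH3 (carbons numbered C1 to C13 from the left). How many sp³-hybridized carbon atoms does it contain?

C1: sp2
C2: sp2
C3: sp2
C4: sp2
C5: sp3 ✓
C6: sp2
C7: sp2
C8: sp2
C9: sp2
C10: sp3 ✓
C11: sp3 ✓
C12: sp3 ✓
C13: sp3 ✓
C5, C10, C11, C12, C13 → 5 sp3 carbons.

5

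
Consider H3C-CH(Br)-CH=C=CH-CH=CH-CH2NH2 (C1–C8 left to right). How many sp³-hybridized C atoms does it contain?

C1: sp3 ✓
C2: sp3 ✓
C3: sp2
C4: sp
C5: sp2
C6: sp2
C7: sp2
C8: sp3 ✓
C1, C2, C8 → 3 sp3 carbons.

3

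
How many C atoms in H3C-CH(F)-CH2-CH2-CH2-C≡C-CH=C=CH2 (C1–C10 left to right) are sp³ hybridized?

C1: sp3 ✓
C2: sp3 ✓
C3: sp3 ✓
C4: sp3 ✓
C5: sp3 ✓
C6: sp
C7: sp
C8: sp2
C9: sp
C10: sp2
C1, C2, C3, C4, C5 → 5 sp3 carbons.

5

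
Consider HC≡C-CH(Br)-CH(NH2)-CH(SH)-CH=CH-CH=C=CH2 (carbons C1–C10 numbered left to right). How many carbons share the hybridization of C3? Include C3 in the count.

C3 is sp3 (only σ bonds).
C1: sp
C2: sp
C3: sp3 ✓
C4: sp3 ✓
C5: sp3 ✓
C6: sp2
C7: sp2
C8: sp2
C9: sp
C10: sp2
3 carbons are sp3.

3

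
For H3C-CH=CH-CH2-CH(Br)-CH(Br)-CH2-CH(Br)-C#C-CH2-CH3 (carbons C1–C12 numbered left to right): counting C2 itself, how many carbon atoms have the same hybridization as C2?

2

C2 is sp2 (one π bond).
C1: sp3
C2: sp2 ✓
C3: sp2 ✓
C4: sp3
C5: sp3
C6: sp3
C7: sp3
C8: sp3
C9: sp
C10: sp
C11: sp3
C12: sp3
2 carbons are sp2.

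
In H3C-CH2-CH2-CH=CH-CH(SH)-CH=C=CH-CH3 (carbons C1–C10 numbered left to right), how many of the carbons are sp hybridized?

C1: sp3
C2: sp3
C3: sp3
C4: sp2
C5: sp2
C6: sp3
C7: sp2
C8: sp ✓
C9: sp2
C10: sp3
C8 → 1 sp carbon.

1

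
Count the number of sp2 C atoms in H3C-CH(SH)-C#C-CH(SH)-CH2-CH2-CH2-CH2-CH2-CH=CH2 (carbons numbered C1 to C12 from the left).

2

C1: sp3
C2: sp3
C3: sp
C4: sp
C5: sp3
C6: sp3
C7: sp3
C8: sp3
C9: sp3
C10: sp3
C11: sp2 ✓
C12: sp2 ✓
C11, C12 → 2 sp2 carbons.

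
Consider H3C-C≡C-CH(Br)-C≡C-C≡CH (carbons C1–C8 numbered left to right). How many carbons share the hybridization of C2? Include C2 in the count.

6

C2 is sp (two π bonds).
C1: sp3
C2: sp ✓
C3: sp ✓
C4: sp3
C5: sp ✓
C6: sp ✓
C7: sp ✓
C8: sp ✓
6 carbons are sp.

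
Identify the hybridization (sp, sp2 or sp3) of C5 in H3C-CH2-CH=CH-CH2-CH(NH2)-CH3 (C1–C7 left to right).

C5 carries 4 σ bonds, giving a steric number of 4, so it is sp3.

sp3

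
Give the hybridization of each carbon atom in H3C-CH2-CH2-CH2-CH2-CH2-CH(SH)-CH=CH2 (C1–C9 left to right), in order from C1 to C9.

C1 — 4 σ bonds. Steric number 4, so sp3.
C2: 4 σ bonds — 4 electron domains, sp3.
C3 — 4 σ bonds. Steric number 4, so sp3.
C4: 4 σ bonds — 4 electron domains, sp3.
C5 — 4 σ bonds. Steric number 4, so sp3.
C6 — 4 σ bonds. Steric number 4, so sp3.
C7 carries 4 σ bonds, giving a steric number of 4, so it is sp3.
C8 — 3 σ bonds, plus one π bond. Steric number 3, so sp2.
C9 has 3 σ bonds, plus one π bond: steric number 3 → sp2.

C1 sp3, C2 sp3, C3 sp3, C4 sp3, C5 sp3, C6 sp3, C7 sp3, C8 sp2, C9 sp2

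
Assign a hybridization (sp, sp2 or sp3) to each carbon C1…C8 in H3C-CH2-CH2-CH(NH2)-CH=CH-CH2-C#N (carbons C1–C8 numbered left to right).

C1 carries 4 σ bonds, giving a steric number of 4, so it is sp3.
C2 carries 4 σ bonds, giving a steric number of 4, so it is sp3.
C3 is sp3: 4 σ bonds, 4 electron-density regions.
C4 carries 4 σ bonds, giving a steric number of 4, so it is sp3.
C5 has 3 σ bonds, plus one π bond: steric number 3 → sp2.
C6: 3 σ bonds, plus one π bond; 3 regions of electron density → sp2.
C7 (4 σ bonds) has steric number 4: sp3.
C8: 2 σ bonds, plus two π bonds; 2 regions of electron density → sp.

C1 sp3, C2 sp3, C3 sp3, C4 sp3, C5 sp2, C6 sp2, C7 sp3, C8 sp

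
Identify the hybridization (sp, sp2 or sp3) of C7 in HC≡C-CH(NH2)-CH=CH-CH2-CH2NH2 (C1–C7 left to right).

C7 is sp3: 4 σ bonds, 4 electron-density regions.

sp³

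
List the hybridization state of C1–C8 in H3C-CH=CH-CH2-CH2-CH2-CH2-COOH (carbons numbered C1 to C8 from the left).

C1 sp3, C2 sp2, C3 sp2, C4 sp3, C5 sp3, C6 sp3, C7 sp3, C8 sp2

C1 — 4 σ bonds. Steric number 4, so sp3.
C2 has 3 σ bonds, plus one π bond: steric number 3 → sp2.
C3 carries 3 σ bonds, plus one π bond, giving a steric number of 3, so it is sp2.
C4 is sp3: 4 σ bonds, 4 electron-density regions.
C5 carries 4 σ bonds, giving a steric number of 4, so it is sp3.
C6 is sp3: 4 σ bonds, 4 electron-density regions.
C7 is sp3: 4 σ bonds, 4 electron-density regions.
C8 (3 σ bonds, plus one π bond) has steric number 3: sp2.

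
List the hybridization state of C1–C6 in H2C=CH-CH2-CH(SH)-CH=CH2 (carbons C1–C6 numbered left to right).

C1 — 3 σ bonds, plus one π bond. Steric number 3, so sp2.
C2 has 3 σ bonds, plus one π bond: steric number 3 → sp2.
C3 — 4 σ bonds. Steric number 4, so sp3.
C4 is sp3: 4 σ bonds, 4 electron-density regions.
C5 carries 3 σ bonds, plus one π bond, giving a steric number of 3, so it is sp2.
C6: 3 σ bonds, plus one π bond — 3 electron domains, sp2.

C1 sp2, C2 sp2, C3 sp3, C4 sp3, C5 sp2, C6 sp2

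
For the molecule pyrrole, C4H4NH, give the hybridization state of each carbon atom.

Each carbon atom: 3 σ bonds, plus one π bond — 3 electron domains, sp2.

sp^2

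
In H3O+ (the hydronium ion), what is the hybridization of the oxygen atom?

Three σ bonds + one lone pair = steric number 4 → sp3.

sp³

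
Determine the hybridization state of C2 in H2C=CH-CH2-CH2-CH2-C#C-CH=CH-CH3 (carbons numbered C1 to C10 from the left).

sp^2

C2 is sp2: 3 σ bonds, plus one π bond, 3 electron-density regions.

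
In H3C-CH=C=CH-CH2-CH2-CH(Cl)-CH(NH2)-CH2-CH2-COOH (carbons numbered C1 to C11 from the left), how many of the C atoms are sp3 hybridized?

7

C1: sp3 ✓
C2: sp2
C3: sp
C4: sp2
C5: sp3 ✓
C6: sp3 ✓
C7: sp3 ✓
C8: sp3 ✓
C9: sp3 ✓
C10: sp3 ✓
C11: sp2
C1, C5, C6, C7, C8, C9, C10 → 7 sp3 carbons.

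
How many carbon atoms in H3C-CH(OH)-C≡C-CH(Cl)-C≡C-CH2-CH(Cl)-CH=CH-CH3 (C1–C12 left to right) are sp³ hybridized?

6

C1: sp3 ✓
C2: sp3 ✓
C3: sp
C4: sp
C5: sp3 ✓
C6: sp
C7: sp
C8: sp3 ✓
C9: sp3 ✓
C10: sp2
C11: sp2
C12: sp3 ✓
C1, C2, C5, C8, C9, C12 → 6 sp3 carbons.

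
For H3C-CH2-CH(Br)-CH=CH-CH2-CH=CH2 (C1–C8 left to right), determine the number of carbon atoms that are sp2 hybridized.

C1: sp3
C2: sp3
C3: sp3
C4: sp2 ✓
C5: sp2 ✓
C6: sp3
C7: sp2 ✓
C8: sp2 ✓
C4, C5, C7, C8 → 4 sp2 carbons.

4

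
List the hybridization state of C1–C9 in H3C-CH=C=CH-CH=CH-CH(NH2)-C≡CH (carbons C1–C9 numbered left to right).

C1 carries 4 σ bonds, giving a steric number of 4, so it is sp3.
C2: 3 σ bonds, plus one π bond — 3 electron domains, sp2.
C3 (2 σ bonds, plus two π bonds) has steric number 2: sp.
C4 is sp2: 3 σ bonds, plus one π bond, 3 electron-density regions.
C5 — 3 σ bonds, plus one π bond. Steric number 3, so sp2.
C6 has 3 σ bonds, plus one π bond: steric number 3 → sp2.
C7 has 4 σ bonds: steric number 4 → sp3.
C8 carries 2 σ bonds, plus two π bonds, giving a steric number of 2, so it is sp.
C9 is sp: 2 σ bonds, plus two π bonds, 2 electron-density regions.

C1 sp3, C2 sp2, C3 sp, C4 sp2, C5 sp2, C6 sp2, C7 sp3, C8 sp, C9 sp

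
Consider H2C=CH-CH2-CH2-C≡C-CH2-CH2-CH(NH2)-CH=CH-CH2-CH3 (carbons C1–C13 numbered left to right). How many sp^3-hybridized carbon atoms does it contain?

7

C1: sp2
C2: sp2
C3: sp3 ✓
C4: sp3 ✓
C5: sp
C6: sp
C7: sp3 ✓
C8: sp3 ✓
C9: sp3 ✓
C10: sp2
C11: sp2
C12: sp3 ✓
C13: sp3 ✓
C3, C4, C7, C8, C9, C12, C13 → 7 sp3 carbons.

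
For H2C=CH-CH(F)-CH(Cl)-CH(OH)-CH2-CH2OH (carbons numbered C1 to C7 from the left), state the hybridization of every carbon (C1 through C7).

C1: 3 σ bonds, plus one π bond — 3 electron domains, sp2.
C2 carries 3 σ bonds, plus one π bond, giving a steric number of 3, so it is sp2.
C3: 4 σ bonds — 4 electron domains, sp3.
C4 has 4 σ bonds: steric number 4 → sp3.
C5: 4 σ bonds — 4 electron domains, sp3.
C6 is sp3: 4 σ bonds, 4 electron-density regions.
C7 has 4 σ bonds: steric number 4 → sp3.

C1 sp2, C2 sp2, C3 sp3, C4 sp3, C5 sp3, C6 sp3, C7 sp3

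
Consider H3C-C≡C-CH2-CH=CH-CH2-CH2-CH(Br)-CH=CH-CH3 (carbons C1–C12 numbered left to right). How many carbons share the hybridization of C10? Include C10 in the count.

4

C10 is sp2 (one π bond).
C1: sp3
C2: sp
C3: sp
C4: sp3
C5: sp2 ✓
C6: sp2 ✓
C7: sp3
C8: sp3
C9: sp3
C10: sp2 ✓
C11: sp2 ✓
C12: sp3
4 carbons are sp2.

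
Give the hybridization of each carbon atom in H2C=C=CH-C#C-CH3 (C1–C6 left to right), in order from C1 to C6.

C1 is sp2: 3 σ bonds, plus one π bond, 3 electron-density regions.
C2 is sp: 2 σ bonds, plus two π bonds, 2 electron-density regions.
C3 (3 σ bonds, plus one π bond) has steric number 3: sp2.
C4: 2 σ bonds, plus two π bonds — 2 electron domains, sp.
C5 (2 σ bonds, plus two π bonds) has steric number 2: sp.
C6 — 4 σ bonds. Steric number 4, so sp3.

C1 sp2, C2 sp, C3 sp2, C4 sp, C5 sp, C6 sp3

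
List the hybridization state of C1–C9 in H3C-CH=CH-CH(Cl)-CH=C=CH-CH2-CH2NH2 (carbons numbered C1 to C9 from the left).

C1 sp3, C2 sp2, C3 sp2, C4 sp3, C5 sp2, C6 sp, C7 sp2, C8 sp3, C9 sp3

C1 (4 σ bonds) has steric number 4: sp3.
C2: 3 σ bonds, plus one π bond; 3 regions of electron density → sp2.
C3 — 3 σ bonds, plus one π bond. Steric number 3, so sp2.
C4 (4 σ bonds) has steric number 4: sp3.
C5 — 3 σ bonds, plus one π bond. Steric number 3, so sp2.
C6: 2 σ bonds, plus two π bonds; 2 regions of electron density → sp.
C7 has 3 σ bonds, plus one π bond: steric number 3 → sp2.
C8 is sp3: 4 σ bonds, 4 electron-density regions.
C9 has 4 σ bonds: steric number 4 → sp3.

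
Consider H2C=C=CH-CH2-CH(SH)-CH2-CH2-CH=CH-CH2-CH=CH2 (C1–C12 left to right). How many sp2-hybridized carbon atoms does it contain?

C1: sp2 ✓
C2: sp
C3: sp2 ✓
C4: sp3
C5: sp3
C6: sp3
C7: sp3
C8: sp2 ✓
C9: sp2 ✓
C10: sp3
C11: sp2 ✓
C12: sp2 ✓
C1, C3, C8, C9, C11, C12 → 6 sp2 carbons.

6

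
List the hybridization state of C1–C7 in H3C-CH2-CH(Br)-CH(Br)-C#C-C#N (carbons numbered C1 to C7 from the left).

C1 sp3, C2 sp3, C3 sp3, C4 sp3, C5 sp, C6 sp, C7 sp

C1: 4 σ bonds — 4 electron domains, sp3.
C2: 4 σ bonds; 4 regions of electron density → sp3.
C3 is sp3: 4 σ bonds, 4 electron-density regions.
C4 (4 σ bonds) has steric number 4: sp3.
C5 carries 2 σ bonds, plus two π bonds, giving a steric number of 2, so it is sp.
C6 carries 2 σ bonds, plus two π bonds, giving a steric number of 2, so it is sp.
C7: 2 σ bonds, plus two π bonds; 2 regions of electron density → sp.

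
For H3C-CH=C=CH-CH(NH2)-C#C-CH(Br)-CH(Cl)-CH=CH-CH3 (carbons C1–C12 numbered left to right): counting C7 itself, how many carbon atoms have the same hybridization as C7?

3

C7 is sp (two π bonds).
C1: sp3
C2: sp2
C3: sp ✓
C4: sp2
C5: sp3
C6: sp ✓
C7: sp ✓
C8: sp3
C9: sp3
C10: sp2
C11: sp2
C12: sp3
3 carbons are sp.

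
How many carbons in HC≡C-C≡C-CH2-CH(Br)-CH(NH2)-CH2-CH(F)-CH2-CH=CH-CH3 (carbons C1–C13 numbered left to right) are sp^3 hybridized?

7

C1: sp
C2: sp
C3: sp
C4: sp
C5: sp3 ✓
C6: sp3 ✓
C7: sp3 ✓
C8: sp3 ✓
C9: sp3 ✓
C10: sp3 ✓
C11: sp2
C12: sp2
C13: sp3 ✓
C5, C6, C7, C8, C9, C10, C13 → 7 sp3 carbons.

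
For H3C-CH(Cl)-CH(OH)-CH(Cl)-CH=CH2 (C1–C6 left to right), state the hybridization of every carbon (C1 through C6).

C1 sp3, C2 sp3, C3 sp3, C4 sp3, C5 sp2, C6 sp2

C1: 4 σ bonds; 4 regions of electron density → sp3.
C2 (4 σ bonds) has steric number 4: sp3.
C3: 4 σ bonds — 4 electron domains, sp3.
C4: 4 σ bonds — 4 electron domains, sp3.
C5 (3 σ bonds, plus one π bond) has steric number 3: sp2.
C6 is sp2: 3 σ bonds, plus one π bond, 3 electron-density regions.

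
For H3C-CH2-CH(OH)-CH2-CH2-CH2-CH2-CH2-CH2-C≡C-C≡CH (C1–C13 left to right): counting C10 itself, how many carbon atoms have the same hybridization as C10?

C10 is sp (two π bonds).
C1: sp3
C2: sp3
C3: sp3
C4: sp3
C5: sp3
C6: sp3
C7: sp3
C8: sp3
C9: sp3
C10: sp ✓
C11: sp ✓
C12: sp ✓
C13: sp ✓
4 carbons are sp.

4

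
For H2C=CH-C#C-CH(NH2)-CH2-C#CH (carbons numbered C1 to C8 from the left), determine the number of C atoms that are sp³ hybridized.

2

C1: sp2
C2: sp2
C3: sp
C4: sp
C5: sp3 ✓
C6: sp3 ✓
C7: sp
C8: sp
C5, C6 → 2 sp3 carbons.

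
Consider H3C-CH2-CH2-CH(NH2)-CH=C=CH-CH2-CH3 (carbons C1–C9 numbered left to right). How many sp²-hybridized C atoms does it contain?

C1: sp3
C2: sp3
C3: sp3
C4: sp3
C5: sp2 ✓
C6: sp
C7: sp2 ✓
C8: sp3
C9: sp3
C5, C7 → 2 sp2 carbons.

2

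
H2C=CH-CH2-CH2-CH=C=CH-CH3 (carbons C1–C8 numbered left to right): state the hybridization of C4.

C4: 4 σ bonds — 4 electron domains, sp3.

sp^3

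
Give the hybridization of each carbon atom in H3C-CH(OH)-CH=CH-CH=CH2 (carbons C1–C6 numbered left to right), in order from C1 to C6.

C1 carries 4 σ bonds, giving a steric number of 4, so it is sp3.
C2 carries 4 σ bonds, giving a steric number of 4, so it is sp3.
C3: 3 σ bonds, plus one π bond — 3 electron domains, sp2.
C4 (3 σ bonds, plus one π bond) has steric number 3: sp2.
C5 (3 σ bonds, plus one π bond) has steric number 3: sp2.
C6 — 3 σ bonds, plus one π bond. Steric number 3, so sp2.

C1 sp3, C2 sp3, C3 sp2, C4 sp2, C5 sp2, C6 sp2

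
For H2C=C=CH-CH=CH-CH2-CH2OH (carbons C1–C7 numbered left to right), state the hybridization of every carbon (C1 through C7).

C1: 3 σ bonds, plus one π bond — 3 electron domains, sp2.
C2: 2 σ bonds, plus two π bonds — 2 electron domains, sp.
C3 — 3 σ bonds, plus one π bond. Steric number 3, so sp2.
C4 has 3 σ bonds, plus one π bond: steric number 3 → sp2.
C5 — 3 σ bonds, plus one π bond. Steric number 3, so sp2.
C6 — 4 σ bonds. Steric number 4, so sp3.
C7: 4 σ bonds; 4 regions of electron density → sp3.

C1 sp2, C2 sp, C3 sp2, C4 sp2, C5 sp2, C6 sp3, C7 sp3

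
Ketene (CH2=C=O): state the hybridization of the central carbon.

The central carbon (2 σ bonds, plus two π bonds) has steric number 2: sp.

sp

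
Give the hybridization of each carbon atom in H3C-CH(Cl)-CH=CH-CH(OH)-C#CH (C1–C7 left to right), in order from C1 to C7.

C1 sp3, C2 sp3, C3 sp2, C4 sp2, C5 sp3, C6 sp, C7 sp

C1 (4 σ bonds) has steric number 4: sp3.
C2 carries 4 σ bonds, giving a steric number of 4, so it is sp3.
C3 (3 σ bonds, plus one π bond) has steric number 3: sp2.
C4 — 3 σ bonds, plus one π bond. Steric number 3, so sp2.
C5 — 4 σ bonds. Steric number 4, so sp3.
C6 has 2 σ bonds, plus two π bonds: steric number 2 → sp.
C7 is sp: 2 σ bonds, plus two π bonds, 2 electron-density regions.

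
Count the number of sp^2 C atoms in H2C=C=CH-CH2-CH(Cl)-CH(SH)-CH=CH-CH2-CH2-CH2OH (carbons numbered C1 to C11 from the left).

4

C1: sp2 ✓
C2: sp
C3: sp2 ✓
C4: sp3
C5: sp3
C6: sp3
C7: sp2 ✓
C8: sp2 ✓
C9: sp3
C10: sp3
C11: sp3
C1, C3, C7, C8 → 4 sp2 carbons.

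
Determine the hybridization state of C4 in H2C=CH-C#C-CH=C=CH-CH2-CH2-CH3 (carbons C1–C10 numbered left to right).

sp

C4: 2 σ bonds, plus two π bonds — 2 electron domains, sp.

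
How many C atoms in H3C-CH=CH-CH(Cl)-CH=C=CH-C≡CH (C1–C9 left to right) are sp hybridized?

C1: sp3
C2: sp2
C3: sp2
C4: sp3
C5: sp2
C6: sp ✓
C7: sp2
C8: sp ✓
C9: sp ✓
C6, C8, C9 → 3 sp carbons.

3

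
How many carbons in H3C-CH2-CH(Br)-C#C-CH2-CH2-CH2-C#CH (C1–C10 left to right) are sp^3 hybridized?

C1: sp3 ✓
C2: sp3 ✓
C3: sp3 ✓
C4: sp
C5: sp
C6: sp3 ✓
C7: sp3 ✓
C8: sp3 ✓
C9: sp
C10: sp
C1, C2, C3, C6, C7, C8 → 6 sp3 carbons.

6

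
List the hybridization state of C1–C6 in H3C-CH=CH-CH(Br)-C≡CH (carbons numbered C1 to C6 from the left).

C1 sp3, C2 sp2, C3 sp2, C4 sp3, C5 sp, C6 sp

C1: 4 σ bonds — 4 electron domains, sp3.
C2 carries 3 σ bonds, plus one π bond, giving a steric number of 3, so it is sp2.
C3 — 3 σ bonds, plus one π bond. Steric number 3, so sp2.
C4: 4 σ bonds; 4 regions of electron density → sp3.
C5 (2 σ bonds, plus two π bonds) has steric number 2: sp.
C6 — 2 σ bonds, plus two π bonds. Steric number 2, so sp.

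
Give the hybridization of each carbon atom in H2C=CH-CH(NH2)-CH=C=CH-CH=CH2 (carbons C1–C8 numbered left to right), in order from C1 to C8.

C1 sp2, C2 sp2, C3 sp3, C4 sp2, C5 sp, C6 sp2, C7 sp2, C8 sp2

C1 is sp2: 3 σ bonds, plus one π bond, 3 electron-density regions.
C2 carries 3 σ bonds, plus one π bond, giving a steric number of 3, so it is sp2.
C3 carries 4 σ bonds, giving a steric number of 4, so it is sp3.
C4 carries 3 σ bonds, plus one π bond, giving a steric number of 3, so it is sp2.
C5: 2 σ bonds, plus two π bonds; 2 regions of electron density → sp.
C6: 3 σ bonds, plus one π bond; 3 regions of electron density → sp2.
C7 — 3 σ bonds, plus one π bond. Steric number 3, so sp2.
C8: 3 σ bonds, plus one π bond; 3 regions of electron density → sp2.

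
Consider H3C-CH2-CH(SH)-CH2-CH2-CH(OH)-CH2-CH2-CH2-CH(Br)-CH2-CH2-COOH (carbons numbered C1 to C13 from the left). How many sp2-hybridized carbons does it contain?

C1: sp3
C2: sp3
C3: sp3
C4: sp3
C5: sp3
C6: sp3
C7: sp3
C8: sp3
C9: sp3
C10: sp3
C11: sp3
C12: sp3
C13: sp2 ✓
C13 → 1 sp2 carbon.

1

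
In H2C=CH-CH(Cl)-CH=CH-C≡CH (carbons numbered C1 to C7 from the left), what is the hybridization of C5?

sp^2

C5: 3 σ bonds, plus one π bond; 3 regions of electron density → sp2.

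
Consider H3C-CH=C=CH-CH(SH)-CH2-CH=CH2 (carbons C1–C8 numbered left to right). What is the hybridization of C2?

C2 is sp2: 3 σ bonds, plus one π bond, 3 electron-density regions.

sp2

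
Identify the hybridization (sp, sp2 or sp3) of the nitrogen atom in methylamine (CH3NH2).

sp³

Three σ bonds + one lone pair = steric number 4 → sp3.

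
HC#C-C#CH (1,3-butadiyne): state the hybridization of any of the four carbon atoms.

sp

Every carbon is part of a C≡C triple bond: two σ regions → sp.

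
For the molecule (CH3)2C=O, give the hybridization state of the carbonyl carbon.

sp²

The carbonyl carbon: 3 σ bonds, plus one π bond; 3 regions of electron density → sp2.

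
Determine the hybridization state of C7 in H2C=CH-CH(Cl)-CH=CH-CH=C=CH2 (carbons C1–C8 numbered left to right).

C7: 2 σ bonds, plus two π bonds; 2 regions of electron density → sp.

sp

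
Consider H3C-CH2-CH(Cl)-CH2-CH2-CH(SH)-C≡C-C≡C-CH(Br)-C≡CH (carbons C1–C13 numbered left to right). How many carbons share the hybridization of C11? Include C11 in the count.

7

C11 is sp3 (only σ bonds).
C1: sp3 ✓
C2: sp3 ✓
C3: sp3 ✓
C4: sp3 ✓
C5: sp3 ✓
C6: sp3 ✓
C7: sp
C8: sp
C9: sp
C10: sp
C11: sp3 ✓
C12: sp
C13: sp
7 carbons are sp3.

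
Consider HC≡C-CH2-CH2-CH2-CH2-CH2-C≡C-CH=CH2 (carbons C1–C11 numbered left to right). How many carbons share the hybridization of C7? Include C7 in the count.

5

C7 is sp3 (only σ bonds).
C1: sp
C2: sp
C3: sp3 ✓
C4: sp3 ✓
C5: sp3 ✓
C6: sp3 ✓
C7: sp3 ✓
C8: sp
C9: sp
C10: sp2
C11: sp2
5 carbons are sp3.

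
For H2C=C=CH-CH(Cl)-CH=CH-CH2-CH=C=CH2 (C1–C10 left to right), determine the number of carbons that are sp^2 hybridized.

C1: sp2 ✓
C2: sp
C3: sp2 ✓
C4: sp3
C5: sp2 ✓
C6: sp2 ✓
C7: sp3
C8: sp2 ✓
C9: sp
C10: sp2 ✓
C1, C3, C5, C6, C8, C10 → 6 sp2 carbons.

6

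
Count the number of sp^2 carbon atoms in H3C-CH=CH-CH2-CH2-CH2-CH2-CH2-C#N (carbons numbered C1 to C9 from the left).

C1: sp3
C2: sp2 ✓
C3: sp2 ✓
C4: sp3
C5: sp3
C6: sp3
C7: sp3
C8: sp3
C9: sp
C2, C3 → 2 sp2 carbons.

2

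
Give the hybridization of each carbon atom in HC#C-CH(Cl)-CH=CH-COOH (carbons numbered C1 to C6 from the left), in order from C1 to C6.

C1 sp, C2 sp, C3 sp3, C4 sp2, C5 sp2, C6 sp2

C1: 2 σ bonds, plus two π bonds; 2 regions of electron density → sp.
C2 has 2 σ bonds, plus two π bonds: steric number 2 → sp.
C3 is sp3: 4 σ bonds, 4 electron-density regions.
C4 has 3 σ bonds, plus one π bond: steric number 3 → sp2.
C5 carries 3 σ bonds, plus one π bond, giving a steric number of 3, so it is sp2.
C6 carries 3 σ bonds, plus one π bond, giving a steric number of 3, so it is sp2.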